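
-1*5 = -5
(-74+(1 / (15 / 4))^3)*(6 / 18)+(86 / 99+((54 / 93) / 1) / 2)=-81141301 / 3452625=-23.50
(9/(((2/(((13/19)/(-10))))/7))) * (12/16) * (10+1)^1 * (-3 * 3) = 243243/1520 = 160.03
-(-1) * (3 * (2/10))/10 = 3/50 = 0.06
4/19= 0.21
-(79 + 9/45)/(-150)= 66/125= 0.53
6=6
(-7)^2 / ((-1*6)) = -49 / 6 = -8.17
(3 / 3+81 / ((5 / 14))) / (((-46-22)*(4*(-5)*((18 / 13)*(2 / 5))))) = 871 / 2880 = 0.30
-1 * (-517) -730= -213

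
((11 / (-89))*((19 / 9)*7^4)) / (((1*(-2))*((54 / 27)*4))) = 501809 / 12816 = 39.15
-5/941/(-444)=5/417804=0.00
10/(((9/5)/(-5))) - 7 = -313/9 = -34.78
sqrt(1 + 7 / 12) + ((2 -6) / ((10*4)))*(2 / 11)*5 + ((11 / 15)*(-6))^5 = -56693077 / 34375 + sqrt(57) / 6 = -1647.99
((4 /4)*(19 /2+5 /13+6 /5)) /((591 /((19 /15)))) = 27379 /1152450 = 0.02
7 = 7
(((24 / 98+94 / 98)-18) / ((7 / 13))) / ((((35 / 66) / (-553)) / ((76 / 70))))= 2119814268 / 60025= 35315.52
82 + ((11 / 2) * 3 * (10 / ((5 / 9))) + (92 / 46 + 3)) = 384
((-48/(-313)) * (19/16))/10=57/3130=0.02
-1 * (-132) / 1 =132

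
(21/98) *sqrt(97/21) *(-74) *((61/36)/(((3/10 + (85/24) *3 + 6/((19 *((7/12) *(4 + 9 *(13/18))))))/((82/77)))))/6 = -17582030 *sqrt(2037)/849826593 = -0.93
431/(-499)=-431/499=-0.86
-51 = -51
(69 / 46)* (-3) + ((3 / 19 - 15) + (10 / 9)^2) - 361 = -1166893 / 3078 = -379.11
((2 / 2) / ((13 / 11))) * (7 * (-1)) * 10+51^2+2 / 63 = 2081735 / 819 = 2541.80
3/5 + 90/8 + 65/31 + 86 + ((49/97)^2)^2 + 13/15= 16611113598013/164664462660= 100.88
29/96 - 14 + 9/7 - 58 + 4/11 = -517799/7392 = -70.05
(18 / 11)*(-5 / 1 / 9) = -10 / 11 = -0.91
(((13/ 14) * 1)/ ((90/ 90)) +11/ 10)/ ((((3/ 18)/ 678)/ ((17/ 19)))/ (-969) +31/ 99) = 2754552636/ 425193755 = 6.48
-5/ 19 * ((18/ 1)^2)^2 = -524880/ 19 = -27625.26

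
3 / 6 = 1 / 2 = 0.50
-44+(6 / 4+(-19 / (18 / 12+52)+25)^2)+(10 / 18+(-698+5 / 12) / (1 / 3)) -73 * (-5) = -479068657 / 412164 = -1162.33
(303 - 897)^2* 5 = 1764180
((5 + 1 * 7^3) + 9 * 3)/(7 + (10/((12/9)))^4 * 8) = 750/50639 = 0.01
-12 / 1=-12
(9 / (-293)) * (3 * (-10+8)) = 54 / 293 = 0.18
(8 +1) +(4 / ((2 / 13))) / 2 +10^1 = 32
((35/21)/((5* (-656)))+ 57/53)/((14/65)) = 7287995/1460256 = 4.99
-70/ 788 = -35/ 394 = -0.09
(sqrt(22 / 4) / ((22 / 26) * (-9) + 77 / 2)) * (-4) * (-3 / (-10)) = -78 * sqrt(22) / 4015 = -0.09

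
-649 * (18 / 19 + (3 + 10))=-171985 / 19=-9051.84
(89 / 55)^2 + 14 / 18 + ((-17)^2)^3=657145408489 / 27225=24137572.40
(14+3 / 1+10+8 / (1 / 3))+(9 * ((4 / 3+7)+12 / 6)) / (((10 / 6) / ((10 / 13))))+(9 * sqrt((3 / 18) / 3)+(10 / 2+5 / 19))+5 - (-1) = 3 * sqrt(2) / 2+25981 / 247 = 107.31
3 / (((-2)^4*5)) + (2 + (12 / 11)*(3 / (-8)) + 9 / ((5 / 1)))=3017 / 880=3.43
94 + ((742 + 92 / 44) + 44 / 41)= 378463 / 451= 839.16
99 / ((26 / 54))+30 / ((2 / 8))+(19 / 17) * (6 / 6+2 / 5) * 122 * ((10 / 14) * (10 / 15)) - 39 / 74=20409317 / 49062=415.99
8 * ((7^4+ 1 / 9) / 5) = 34576 / 9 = 3841.78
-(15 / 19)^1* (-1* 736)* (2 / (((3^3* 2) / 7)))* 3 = 25760 / 57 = 451.93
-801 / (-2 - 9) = 801 / 11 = 72.82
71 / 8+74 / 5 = 947 / 40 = 23.68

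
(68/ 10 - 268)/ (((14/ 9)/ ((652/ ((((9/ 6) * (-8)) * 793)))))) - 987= -27074868/ 27755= -975.50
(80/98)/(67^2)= 40/219961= 0.00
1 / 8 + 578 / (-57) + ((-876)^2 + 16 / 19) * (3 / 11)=1049721283 / 5016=209274.58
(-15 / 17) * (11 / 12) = -55 / 68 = -0.81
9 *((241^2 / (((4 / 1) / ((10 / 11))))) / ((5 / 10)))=2613645 / 11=237604.09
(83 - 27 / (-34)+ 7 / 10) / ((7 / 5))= 1026 / 17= 60.35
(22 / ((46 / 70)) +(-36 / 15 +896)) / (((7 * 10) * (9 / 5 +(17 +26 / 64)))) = 1705824 / 2473765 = 0.69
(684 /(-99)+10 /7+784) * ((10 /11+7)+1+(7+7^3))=33809544 /121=279417.72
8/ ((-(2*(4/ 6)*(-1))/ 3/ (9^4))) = 118098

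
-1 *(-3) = 3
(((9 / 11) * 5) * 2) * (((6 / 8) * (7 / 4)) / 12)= 315 / 352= 0.89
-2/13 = -0.15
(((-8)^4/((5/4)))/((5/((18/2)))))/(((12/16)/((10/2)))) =196608/5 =39321.60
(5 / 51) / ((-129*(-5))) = 0.00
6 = 6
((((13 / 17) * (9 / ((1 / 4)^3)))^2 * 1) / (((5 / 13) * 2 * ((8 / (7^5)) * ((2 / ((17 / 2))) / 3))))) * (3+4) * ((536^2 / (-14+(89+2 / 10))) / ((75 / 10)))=24089960854133.78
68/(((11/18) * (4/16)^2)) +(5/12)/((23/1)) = 5405239/3036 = 1780.38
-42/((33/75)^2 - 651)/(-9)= -4375/610131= -0.01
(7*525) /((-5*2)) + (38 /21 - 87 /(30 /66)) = -116989 /210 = -557.09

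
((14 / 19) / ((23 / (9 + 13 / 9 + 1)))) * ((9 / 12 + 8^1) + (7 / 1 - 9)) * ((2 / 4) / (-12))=-721 / 6992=-0.10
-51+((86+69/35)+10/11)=14584/385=37.88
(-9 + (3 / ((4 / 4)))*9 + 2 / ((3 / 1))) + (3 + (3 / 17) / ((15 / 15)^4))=1114 / 51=21.84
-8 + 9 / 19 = -143 / 19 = -7.53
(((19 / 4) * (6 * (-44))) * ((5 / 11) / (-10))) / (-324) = -0.18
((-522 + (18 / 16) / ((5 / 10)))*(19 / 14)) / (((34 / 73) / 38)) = -7826841 / 136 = -57550.30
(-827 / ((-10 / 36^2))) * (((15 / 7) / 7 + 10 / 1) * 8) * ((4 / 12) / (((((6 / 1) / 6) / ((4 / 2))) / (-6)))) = -1732015872 / 49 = -35347262.69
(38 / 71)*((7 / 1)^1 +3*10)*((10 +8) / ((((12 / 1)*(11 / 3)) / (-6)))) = -37962 / 781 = -48.61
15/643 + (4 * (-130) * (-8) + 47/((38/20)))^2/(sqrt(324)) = 2032471640885/2089107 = 972890.16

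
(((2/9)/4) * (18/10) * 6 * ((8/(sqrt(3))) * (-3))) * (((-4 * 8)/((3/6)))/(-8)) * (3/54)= -32 * sqrt(3)/15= -3.70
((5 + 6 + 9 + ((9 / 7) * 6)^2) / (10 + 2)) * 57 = 18506 / 49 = 377.67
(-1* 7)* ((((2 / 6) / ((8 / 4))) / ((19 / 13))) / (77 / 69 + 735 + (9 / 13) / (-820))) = -11155690 / 10287399881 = -0.00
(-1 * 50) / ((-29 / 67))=3350 / 29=115.52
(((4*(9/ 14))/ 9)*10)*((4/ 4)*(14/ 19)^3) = 7840/ 6859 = 1.14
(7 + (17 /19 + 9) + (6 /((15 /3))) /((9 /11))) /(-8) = -5233 /2280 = -2.30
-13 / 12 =-1.08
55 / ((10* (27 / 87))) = 319 / 18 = 17.72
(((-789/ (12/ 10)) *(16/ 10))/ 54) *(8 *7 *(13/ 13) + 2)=-30508/ 27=-1129.93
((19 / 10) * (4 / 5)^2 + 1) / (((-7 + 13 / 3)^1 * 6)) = -277 / 2000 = -0.14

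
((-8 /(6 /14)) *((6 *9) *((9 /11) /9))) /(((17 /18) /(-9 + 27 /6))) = 436.62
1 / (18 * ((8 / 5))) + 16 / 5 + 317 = 320.23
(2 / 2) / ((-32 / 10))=-5 / 16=-0.31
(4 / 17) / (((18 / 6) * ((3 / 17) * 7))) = 4 / 63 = 0.06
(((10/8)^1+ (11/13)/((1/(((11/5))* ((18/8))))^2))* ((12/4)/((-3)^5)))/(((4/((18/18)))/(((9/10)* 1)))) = -114311/1872000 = -0.06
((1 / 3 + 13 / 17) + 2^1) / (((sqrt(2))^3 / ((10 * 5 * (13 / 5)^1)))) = 5135 * sqrt(2) / 51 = 142.39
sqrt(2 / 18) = 1 / 3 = 0.33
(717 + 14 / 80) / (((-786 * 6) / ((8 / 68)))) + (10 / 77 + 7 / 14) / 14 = 23421127 / 864254160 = 0.03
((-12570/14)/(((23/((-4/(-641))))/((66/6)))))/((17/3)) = -829620/1754417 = -0.47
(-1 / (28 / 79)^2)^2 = 38950081 / 614656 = 63.37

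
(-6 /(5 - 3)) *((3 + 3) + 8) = -42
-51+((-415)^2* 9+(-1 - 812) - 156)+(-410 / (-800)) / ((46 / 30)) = 570033963 / 368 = 1549005.33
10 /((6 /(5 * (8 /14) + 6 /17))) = 1910 /357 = 5.35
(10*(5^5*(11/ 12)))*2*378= 21656250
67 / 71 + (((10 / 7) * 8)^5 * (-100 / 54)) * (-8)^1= 93061150403863 / 32219019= 2888391.80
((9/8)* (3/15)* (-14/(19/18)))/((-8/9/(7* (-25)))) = -178605/304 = -587.52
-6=-6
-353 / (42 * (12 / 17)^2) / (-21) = 102017 / 127008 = 0.80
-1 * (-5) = 5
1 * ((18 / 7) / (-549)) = -0.00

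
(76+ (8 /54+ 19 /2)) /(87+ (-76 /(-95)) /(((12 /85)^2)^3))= 63936000 /75494848277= 0.00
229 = 229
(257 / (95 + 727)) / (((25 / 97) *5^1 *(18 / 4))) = 24929 / 462375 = 0.05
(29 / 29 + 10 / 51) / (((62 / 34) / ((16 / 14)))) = 488 / 651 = 0.75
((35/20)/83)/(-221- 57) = -7/92296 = -0.00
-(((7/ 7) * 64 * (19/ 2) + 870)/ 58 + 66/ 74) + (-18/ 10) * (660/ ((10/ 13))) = -8427206/ 5365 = -1570.77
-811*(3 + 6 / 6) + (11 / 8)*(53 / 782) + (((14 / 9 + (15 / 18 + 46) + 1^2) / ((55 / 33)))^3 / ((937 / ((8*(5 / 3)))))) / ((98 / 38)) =-3100.33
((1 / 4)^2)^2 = 1 / 256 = 0.00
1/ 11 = 0.09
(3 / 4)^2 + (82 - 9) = 1177 / 16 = 73.56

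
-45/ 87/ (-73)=15/ 2117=0.01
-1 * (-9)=9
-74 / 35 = -2.11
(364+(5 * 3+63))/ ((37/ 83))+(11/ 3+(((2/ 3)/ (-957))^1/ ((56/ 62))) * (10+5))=493330955/ 495726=995.17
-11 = -11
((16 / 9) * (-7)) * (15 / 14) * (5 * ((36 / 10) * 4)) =-960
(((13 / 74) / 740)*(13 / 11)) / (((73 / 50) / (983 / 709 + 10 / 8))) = 6318065 / 12470538608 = 0.00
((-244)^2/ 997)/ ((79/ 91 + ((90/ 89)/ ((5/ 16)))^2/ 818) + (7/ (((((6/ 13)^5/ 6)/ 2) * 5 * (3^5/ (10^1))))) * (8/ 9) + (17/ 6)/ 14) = 1776724616476195776/ 905297288588571467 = 1.96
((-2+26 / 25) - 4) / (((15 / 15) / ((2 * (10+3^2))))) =-4712 / 25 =-188.48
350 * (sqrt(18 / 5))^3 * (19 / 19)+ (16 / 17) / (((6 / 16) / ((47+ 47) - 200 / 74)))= 144128 / 629+ 756 * sqrt(10)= 2619.82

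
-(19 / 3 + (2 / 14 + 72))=-1648 / 21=-78.48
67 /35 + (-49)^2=84102 /35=2402.91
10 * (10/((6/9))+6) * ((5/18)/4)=175/12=14.58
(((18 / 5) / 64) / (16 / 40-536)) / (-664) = 9 / 56902144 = 0.00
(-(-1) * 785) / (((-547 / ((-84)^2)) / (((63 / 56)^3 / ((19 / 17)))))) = -4290270705 / 332576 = -12900.12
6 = 6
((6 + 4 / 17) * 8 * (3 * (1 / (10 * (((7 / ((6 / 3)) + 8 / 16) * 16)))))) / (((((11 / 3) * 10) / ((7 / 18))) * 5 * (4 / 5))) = 371 / 598400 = 0.00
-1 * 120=-120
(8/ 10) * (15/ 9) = 1.33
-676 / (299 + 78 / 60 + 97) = -6760 / 3973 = -1.70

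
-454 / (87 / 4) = -1816 / 87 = -20.87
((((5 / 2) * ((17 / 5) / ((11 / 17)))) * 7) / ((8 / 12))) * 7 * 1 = 42483 / 44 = 965.52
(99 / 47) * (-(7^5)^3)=-10000182754986.32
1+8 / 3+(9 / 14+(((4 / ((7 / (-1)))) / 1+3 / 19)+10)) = 11089 / 798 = 13.90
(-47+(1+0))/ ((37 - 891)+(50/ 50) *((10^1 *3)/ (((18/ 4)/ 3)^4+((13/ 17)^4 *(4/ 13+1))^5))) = 46535048292104106269/ 857959535402434009513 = 0.05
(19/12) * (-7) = -133/12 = -11.08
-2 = -2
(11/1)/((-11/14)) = -14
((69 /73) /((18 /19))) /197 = 437 /86286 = 0.01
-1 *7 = -7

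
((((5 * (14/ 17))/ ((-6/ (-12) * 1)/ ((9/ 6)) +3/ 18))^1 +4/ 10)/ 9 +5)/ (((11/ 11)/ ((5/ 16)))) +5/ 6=6599/ 2448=2.70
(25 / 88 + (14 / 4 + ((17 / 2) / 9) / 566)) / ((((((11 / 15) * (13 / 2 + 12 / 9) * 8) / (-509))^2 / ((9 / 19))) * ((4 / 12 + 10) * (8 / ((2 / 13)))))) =1335507986064375 / 3262036490572288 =0.41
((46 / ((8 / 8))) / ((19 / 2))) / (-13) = -92 / 247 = -0.37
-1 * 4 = -4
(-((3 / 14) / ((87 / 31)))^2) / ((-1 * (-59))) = -961 / 9725324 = -0.00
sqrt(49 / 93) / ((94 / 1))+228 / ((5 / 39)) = 7 * sqrt(93) / 8742+8892 / 5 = 1778.41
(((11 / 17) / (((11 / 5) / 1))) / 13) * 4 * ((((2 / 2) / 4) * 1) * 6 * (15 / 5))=90 / 221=0.41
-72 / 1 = -72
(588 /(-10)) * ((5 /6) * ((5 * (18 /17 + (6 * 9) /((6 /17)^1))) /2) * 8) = -2566620 /17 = -150977.65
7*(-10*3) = -210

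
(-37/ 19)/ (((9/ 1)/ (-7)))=259/ 171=1.51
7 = 7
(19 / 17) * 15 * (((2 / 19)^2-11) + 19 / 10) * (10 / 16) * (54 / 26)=-13288455 / 67184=-197.79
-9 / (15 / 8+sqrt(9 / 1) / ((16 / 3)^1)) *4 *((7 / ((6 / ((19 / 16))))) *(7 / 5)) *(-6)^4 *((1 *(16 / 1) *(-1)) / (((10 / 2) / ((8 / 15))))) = 63360.71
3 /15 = 1 /5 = 0.20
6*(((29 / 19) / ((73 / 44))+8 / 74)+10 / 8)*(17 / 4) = 23849385 / 410552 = 58.09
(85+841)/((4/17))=7871/2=3935.50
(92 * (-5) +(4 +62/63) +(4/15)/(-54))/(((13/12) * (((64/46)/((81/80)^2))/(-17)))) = 478770507/91000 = 5261.21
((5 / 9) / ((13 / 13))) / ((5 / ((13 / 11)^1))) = 13 / 99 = 0.13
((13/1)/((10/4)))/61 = 26/305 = 0.09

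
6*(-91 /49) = -78 /7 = -11.14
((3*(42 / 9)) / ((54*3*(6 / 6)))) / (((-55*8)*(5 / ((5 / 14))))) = -1 / 71280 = -0.00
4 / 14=2 / 7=0.29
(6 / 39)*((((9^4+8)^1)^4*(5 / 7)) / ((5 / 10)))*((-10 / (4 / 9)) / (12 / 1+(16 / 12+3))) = -2513800544491513350 / 4459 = -563758812399980.57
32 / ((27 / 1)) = 32 / 27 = 1.19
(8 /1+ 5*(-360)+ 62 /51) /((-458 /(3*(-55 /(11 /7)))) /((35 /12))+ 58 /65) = -727215125 /969663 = -749.97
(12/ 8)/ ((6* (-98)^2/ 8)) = 1/ 4802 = 0.00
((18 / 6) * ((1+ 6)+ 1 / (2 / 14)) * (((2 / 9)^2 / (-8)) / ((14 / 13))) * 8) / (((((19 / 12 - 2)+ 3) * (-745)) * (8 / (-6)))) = -52 / 69285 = -0.00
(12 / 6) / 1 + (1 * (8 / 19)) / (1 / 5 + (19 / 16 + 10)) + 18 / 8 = 296813 / 69236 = 4.29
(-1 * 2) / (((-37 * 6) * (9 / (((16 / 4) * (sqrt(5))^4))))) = 100 / 999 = 0.10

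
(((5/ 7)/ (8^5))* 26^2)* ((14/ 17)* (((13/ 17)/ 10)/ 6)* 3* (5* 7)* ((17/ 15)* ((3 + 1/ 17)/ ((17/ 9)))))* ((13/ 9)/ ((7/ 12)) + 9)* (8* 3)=20649603/ 2515456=8.21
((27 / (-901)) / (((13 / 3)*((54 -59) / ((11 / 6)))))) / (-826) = -297 / 96749380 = -0.00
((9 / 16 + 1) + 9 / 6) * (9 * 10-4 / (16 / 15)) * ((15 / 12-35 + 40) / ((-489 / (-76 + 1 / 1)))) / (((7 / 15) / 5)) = 113203125 / 41728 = 2712.88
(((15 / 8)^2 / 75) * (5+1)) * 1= 9 / 32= 0.28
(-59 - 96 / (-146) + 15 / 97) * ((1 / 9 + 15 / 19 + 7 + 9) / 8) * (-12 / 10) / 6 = 29769023 / 1210851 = 24.59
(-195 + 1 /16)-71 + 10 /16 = -265.31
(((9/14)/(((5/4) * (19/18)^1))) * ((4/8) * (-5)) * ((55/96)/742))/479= -1485/756329504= -0.00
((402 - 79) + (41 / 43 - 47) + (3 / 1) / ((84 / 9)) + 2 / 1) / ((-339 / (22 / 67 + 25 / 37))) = -836918783 / 1011818724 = -0.83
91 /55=1.65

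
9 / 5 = 1.80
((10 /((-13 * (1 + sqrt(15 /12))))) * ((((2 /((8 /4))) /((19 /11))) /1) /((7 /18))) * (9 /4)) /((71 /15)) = 267300 /122759-133650 * sqrt(5) /122759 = -0.26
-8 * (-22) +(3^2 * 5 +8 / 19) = 4207 / 19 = 221.42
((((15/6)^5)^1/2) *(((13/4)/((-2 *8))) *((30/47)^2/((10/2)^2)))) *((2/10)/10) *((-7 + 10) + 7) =-73125/2262016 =-0.03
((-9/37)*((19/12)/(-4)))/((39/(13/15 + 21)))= 779/14430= 0.05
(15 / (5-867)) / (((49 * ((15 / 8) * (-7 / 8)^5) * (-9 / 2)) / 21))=-262144 / 152120157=-0.00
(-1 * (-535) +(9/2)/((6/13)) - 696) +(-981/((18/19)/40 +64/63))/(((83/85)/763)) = -6093764719505/8262484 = -737522.12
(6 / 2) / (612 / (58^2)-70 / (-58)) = 2523 / 1168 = 2.16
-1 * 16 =-16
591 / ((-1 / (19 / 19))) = -591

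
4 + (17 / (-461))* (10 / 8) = 7291 / 1844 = 3.95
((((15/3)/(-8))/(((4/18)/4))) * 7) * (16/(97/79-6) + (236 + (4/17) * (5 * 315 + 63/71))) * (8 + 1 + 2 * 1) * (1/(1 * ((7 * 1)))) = -33980594175/455039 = -74676.22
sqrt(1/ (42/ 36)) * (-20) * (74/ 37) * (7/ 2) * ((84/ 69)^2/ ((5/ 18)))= -56448 * sqrt(42)/ 529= -691.54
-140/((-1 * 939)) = 140/939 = 0.15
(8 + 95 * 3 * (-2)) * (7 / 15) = -3934 / 15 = -262.27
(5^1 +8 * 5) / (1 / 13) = 585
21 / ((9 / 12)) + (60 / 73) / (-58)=59246 / 2117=27.99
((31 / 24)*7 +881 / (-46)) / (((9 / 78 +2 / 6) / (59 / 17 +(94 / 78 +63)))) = -1524.87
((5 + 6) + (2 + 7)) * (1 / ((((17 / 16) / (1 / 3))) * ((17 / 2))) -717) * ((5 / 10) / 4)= -3108035 / 1734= -1792.41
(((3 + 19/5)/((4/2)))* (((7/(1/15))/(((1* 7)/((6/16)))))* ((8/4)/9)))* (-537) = -9129/4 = -2282.25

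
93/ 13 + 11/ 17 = 1724/ 221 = 7.80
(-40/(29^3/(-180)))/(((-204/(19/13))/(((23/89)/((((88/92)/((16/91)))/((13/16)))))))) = -3015300/36937457557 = -0.00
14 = 14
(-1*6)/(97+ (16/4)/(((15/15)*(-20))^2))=-600/9701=-0.06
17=17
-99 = -99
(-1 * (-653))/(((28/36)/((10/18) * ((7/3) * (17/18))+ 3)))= 1340609/378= 3546.58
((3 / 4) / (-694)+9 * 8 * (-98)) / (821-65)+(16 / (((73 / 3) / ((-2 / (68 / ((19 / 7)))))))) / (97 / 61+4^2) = -8696954250505 / 931518546336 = -9.34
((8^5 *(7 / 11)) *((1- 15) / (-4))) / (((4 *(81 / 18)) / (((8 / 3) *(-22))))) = -6422528 / 27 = -237871.41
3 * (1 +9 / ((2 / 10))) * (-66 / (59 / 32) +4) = -258888 / 59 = -4387.93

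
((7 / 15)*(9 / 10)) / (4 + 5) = 0.05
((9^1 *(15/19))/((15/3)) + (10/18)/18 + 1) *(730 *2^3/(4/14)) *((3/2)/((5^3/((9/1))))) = 7713034/1425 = 5412.66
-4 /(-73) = 4 /73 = 0.05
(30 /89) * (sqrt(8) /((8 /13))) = 195 * sqrt(2) /178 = 1.55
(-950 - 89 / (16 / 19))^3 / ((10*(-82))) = 4819101635971 / 3358720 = 1434803.03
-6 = -6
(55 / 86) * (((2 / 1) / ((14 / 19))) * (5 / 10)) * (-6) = -3135 / 602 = -5.21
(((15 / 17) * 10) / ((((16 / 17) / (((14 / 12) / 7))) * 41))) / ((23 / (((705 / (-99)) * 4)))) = -5875 / 124476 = -0.05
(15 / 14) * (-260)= -1950 / 7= -278.57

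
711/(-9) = -79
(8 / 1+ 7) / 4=15 / 4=3.75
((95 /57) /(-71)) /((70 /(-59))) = 59 /2982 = 0.02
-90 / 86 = -45 / 43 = -1.05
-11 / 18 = -0.61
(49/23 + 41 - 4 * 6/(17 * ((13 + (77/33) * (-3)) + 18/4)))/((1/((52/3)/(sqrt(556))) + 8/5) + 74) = 2386550400/4194922091 - 76492000 * sqrt(139)/88093363911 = 0.56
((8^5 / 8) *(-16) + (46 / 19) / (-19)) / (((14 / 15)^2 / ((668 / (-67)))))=888969715650 / 1185163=750082.24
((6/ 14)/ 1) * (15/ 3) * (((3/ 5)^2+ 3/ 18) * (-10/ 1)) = -79/ 7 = -11.29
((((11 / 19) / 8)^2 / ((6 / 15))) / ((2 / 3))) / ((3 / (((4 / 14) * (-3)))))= -1815 / 323456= -0.01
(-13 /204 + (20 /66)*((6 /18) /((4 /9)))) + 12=27295 /2244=12.16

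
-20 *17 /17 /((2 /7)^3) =-1715 /2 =-857.50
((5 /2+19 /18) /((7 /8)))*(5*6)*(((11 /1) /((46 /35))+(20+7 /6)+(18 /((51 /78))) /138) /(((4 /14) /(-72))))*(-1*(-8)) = -2857369600 /391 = -7307850.64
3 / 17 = 0.18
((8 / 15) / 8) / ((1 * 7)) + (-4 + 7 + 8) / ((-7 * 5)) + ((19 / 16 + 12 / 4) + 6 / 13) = 94879 / 21840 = 4.34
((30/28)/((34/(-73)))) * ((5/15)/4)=-365/1904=-0.19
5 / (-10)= -1 / 2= -0.50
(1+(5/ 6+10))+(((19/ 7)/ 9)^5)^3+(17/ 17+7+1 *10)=58323021930640600724641765349/ 1954961627942290949661190014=29.83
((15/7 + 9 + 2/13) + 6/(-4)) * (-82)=-73103/91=-803.33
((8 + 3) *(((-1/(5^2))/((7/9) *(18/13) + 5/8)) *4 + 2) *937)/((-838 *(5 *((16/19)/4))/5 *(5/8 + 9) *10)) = -75075251/64892625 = -1.16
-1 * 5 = -5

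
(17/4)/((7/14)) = 17/2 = 8.50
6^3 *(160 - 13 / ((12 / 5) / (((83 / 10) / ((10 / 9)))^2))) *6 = -184362.32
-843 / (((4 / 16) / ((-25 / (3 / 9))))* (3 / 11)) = 927300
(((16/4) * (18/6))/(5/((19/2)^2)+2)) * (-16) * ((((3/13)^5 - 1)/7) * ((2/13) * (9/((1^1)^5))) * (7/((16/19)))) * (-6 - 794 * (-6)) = 100600022919600/137749703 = 730310.27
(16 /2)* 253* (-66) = -133584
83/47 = 1.77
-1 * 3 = -3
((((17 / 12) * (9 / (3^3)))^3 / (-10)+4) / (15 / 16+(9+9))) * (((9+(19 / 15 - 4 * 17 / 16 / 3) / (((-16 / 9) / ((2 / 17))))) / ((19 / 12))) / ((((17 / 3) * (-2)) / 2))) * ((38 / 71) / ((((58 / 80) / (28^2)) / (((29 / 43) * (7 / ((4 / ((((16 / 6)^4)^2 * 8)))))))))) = -233332009604831248384 / 78931403847495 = -2956136.57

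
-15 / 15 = -1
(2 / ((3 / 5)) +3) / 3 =19 / 9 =2.11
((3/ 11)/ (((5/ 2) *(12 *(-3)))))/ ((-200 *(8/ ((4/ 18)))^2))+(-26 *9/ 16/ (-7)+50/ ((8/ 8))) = 31188564007/ 598752000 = 52.09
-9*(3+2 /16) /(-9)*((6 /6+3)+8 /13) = 375 /26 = 14.42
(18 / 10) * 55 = 99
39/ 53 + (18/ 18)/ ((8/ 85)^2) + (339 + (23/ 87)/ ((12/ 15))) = 133669403/ 295104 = 452.96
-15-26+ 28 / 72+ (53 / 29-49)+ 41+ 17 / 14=-83255 / 1827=-45.57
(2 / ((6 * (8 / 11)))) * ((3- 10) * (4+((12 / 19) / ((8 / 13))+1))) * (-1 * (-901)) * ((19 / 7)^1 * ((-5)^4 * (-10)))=7092559375 / 24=295523307.29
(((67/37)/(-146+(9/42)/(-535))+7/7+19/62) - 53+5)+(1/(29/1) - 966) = -73670878800591/72749041618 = -1012.67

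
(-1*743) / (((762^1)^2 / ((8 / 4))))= -0.00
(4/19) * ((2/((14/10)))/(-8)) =-5/133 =-0.04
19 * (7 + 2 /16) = 1083 /8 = 135.38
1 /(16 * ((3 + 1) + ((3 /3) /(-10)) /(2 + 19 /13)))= 225 /14296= 0.02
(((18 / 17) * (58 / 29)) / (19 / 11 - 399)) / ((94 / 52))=-5148 / 1745815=-0.00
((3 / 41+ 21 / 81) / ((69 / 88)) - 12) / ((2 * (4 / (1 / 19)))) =-0.08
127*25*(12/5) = 7620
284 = 284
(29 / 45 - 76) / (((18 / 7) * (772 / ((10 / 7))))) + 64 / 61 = 3795197 / 3814452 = 0.99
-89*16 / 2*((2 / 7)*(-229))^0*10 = -7120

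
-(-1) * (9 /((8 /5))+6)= 93 /8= 11.62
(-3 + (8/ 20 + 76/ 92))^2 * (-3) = -124848/ 13225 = -9.44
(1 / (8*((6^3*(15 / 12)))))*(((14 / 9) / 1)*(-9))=-7 / 1080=-0.01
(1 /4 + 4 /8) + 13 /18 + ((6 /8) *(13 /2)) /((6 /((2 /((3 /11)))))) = 7.43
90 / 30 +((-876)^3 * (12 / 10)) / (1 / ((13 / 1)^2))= -681632475249 / 5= -136326495049.80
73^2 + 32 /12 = 15995 /3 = 5331.67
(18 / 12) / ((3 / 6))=3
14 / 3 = 4.67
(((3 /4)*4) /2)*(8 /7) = 12 /7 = 1.71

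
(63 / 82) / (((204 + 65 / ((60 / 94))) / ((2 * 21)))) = 0.11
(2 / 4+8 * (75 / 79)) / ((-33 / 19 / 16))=-194408 / 2607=-74.57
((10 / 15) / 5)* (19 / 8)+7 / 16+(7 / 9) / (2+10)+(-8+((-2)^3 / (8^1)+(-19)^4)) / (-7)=-40208791 / 2160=-18615.18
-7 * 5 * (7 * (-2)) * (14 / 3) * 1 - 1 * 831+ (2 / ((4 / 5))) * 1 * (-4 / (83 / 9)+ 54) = 395806 / 249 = 1589.58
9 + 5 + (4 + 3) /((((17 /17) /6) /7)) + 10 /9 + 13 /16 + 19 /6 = 45085 /144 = 313.09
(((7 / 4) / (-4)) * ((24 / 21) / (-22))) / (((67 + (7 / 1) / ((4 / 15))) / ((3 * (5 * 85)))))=1275 / 4103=0.31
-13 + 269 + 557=813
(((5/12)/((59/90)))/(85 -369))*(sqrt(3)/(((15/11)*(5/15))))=-165*sqrt(3)/33512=-0.01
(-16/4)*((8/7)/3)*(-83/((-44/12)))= -2656/77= -34.49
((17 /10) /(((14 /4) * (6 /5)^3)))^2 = 180625 /2286144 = 0.08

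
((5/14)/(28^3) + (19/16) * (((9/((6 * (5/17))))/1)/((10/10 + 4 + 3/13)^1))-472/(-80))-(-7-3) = 13105871/768320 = 17.06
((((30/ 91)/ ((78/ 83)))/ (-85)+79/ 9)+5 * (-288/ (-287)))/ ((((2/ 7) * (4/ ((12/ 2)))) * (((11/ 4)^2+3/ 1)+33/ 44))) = 409371928/ 63961599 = 6.40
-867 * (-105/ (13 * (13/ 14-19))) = -1274490/ 3289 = -387.50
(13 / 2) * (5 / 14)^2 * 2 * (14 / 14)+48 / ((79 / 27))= 18.06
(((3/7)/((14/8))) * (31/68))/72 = 0.00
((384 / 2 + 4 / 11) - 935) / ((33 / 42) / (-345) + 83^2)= -39456270 / 366012449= -0.11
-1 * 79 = -79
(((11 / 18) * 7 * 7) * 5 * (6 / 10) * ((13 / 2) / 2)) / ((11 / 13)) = 8281 / 24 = 345.04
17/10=1.70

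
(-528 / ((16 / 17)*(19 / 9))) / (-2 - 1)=1683 / 19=88.58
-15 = -15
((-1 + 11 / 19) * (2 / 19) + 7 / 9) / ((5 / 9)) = 2383 / 1805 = 1.32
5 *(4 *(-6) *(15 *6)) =-10800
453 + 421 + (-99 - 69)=706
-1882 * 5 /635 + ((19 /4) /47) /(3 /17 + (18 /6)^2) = -55154275 /3724656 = -14.81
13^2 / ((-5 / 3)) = -507 / 5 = -101.40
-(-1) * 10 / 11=10 / 11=0.91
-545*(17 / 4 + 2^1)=-13625 / 4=-3406.25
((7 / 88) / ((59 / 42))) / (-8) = -0.01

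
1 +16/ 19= 35/ 19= 1.84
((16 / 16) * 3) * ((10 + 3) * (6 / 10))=117 / 5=23.40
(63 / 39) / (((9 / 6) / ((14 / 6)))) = 2.51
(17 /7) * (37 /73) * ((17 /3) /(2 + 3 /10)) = 106930 /35259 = 3.03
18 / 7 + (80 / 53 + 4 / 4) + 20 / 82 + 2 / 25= 2055297 / 380275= 5.40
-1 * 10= -10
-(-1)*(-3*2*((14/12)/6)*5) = -5.83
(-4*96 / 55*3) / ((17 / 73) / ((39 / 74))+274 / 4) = -6559488 / 21590525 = -0.30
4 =4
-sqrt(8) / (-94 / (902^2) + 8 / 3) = -2440812 *sqrt(2) / 3254275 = -1.06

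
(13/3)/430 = 13/1290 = 0.01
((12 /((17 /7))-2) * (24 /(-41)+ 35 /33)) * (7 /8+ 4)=208975 /30668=6.81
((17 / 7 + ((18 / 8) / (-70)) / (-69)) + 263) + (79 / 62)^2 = 1652745853 / 6188840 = 267.05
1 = 1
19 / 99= 0.19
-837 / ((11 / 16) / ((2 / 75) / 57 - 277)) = 1762049424 / 5225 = 337234.34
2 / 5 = 0.40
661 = 661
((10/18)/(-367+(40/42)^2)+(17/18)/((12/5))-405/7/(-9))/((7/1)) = 1664955365/1708755048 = 0.97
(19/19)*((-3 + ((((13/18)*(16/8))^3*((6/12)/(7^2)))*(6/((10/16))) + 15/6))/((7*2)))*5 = -24383/333396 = -0.07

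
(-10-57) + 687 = 620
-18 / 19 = -0.95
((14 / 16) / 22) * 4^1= 7 / 44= 0.16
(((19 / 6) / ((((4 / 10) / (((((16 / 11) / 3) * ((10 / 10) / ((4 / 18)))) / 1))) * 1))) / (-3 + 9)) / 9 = 95 / 297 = 0.32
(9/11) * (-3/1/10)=-27/110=-0.25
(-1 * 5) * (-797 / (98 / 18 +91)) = 41.32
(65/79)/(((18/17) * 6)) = 1105/8532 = 0.13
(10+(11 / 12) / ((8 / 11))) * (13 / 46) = 611 / 192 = 3.18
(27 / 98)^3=19683 / 941192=0.02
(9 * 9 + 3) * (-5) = -420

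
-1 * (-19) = 19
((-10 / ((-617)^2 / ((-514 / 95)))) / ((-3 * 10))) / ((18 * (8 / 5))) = -257 / 1562347656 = -0.00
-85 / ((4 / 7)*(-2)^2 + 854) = -595 / 5994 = -0.10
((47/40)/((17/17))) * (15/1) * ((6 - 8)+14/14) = -141/8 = -17.62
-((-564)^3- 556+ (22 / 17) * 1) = 3049913878 / 17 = 179406698.71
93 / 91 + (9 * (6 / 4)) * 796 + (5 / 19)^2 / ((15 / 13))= 1059157172 / 98553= 10747.08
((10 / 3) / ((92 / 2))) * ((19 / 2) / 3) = 95 / 414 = 0.23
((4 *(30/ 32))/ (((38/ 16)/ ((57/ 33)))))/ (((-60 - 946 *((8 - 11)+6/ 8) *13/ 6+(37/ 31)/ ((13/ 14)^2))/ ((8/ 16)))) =0.00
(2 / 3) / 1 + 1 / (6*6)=25 / 36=0.69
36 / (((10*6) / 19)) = 57 / 5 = 11.40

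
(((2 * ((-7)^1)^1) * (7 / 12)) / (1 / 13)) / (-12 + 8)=637 / 24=26.54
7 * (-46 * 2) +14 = -630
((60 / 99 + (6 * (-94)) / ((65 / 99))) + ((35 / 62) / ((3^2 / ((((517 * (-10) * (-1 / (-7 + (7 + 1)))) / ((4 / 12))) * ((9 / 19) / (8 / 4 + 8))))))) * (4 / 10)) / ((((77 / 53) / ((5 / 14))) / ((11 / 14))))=-56245209451 / 346678332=-162.24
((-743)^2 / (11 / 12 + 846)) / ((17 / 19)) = 125867172 / 172771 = 728.52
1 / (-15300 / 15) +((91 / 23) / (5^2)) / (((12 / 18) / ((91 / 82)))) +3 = 7845089 / 2404650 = 3.26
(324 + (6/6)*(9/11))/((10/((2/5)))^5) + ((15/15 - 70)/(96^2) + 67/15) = 490513424377/110000000000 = 4.46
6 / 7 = 0.86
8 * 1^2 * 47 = 376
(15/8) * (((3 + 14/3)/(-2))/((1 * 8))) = -115/128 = -0.90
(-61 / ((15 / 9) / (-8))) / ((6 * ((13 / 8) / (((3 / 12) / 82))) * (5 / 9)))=2196 / 13325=0.16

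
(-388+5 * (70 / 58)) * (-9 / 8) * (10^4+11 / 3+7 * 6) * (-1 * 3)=-3004447941 / 232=-12950206.64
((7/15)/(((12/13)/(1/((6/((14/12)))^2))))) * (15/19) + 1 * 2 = 595435/295488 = 2.02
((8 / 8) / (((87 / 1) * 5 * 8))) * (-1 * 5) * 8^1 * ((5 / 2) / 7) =-5 / 1218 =-0.00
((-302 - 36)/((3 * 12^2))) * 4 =-169/54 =-3.13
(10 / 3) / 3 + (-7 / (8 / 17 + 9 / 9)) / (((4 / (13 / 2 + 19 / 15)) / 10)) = -82181 / 900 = -91.31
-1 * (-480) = 480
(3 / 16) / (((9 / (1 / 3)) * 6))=1 / 864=0.00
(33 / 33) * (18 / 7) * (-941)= -16938 / 7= -2419.71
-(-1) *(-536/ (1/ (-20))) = 10720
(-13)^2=169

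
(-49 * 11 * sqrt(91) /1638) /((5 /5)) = -77 * sqrt(91) /234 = -3.14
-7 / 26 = -0.27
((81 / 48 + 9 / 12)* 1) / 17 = 0.14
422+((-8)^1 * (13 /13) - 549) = -135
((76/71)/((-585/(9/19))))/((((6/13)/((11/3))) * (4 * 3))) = -11/19170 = -0.00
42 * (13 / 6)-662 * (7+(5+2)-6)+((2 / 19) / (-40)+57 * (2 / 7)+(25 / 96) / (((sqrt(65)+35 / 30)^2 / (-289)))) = -144918888605669 / 27922982920+455175 * sqrt(65) / 10497362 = -5189.60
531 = 531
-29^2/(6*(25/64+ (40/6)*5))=-26912/6475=-4.16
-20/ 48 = -5/ 12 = -0.42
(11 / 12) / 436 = 11 / 5232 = 0.00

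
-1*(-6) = 6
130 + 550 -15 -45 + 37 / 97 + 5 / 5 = 60274 / 97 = 621.38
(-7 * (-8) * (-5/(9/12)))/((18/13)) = -7280/27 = -269.63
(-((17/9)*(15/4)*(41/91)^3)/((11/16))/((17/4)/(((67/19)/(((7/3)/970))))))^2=128403300849421594240000/1215449743121743129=105642.62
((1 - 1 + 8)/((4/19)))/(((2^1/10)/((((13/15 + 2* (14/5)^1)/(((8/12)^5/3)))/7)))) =447849/112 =3998.65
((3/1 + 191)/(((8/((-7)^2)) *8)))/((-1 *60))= -4753/1920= -2.48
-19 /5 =-3.80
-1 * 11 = -11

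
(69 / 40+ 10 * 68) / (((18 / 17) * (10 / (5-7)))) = -463573 / 3600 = -128.77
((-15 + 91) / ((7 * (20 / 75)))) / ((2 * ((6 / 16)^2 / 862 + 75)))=2620480 / 9654421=0.27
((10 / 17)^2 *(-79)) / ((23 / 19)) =-150100 / 6647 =-22.58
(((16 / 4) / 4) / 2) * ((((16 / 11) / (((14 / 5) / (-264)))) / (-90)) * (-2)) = -1.52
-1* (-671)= 671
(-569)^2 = 323761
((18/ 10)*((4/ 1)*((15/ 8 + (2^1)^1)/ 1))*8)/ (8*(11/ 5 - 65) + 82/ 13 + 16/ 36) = -65286/ 144977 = -0.45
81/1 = 81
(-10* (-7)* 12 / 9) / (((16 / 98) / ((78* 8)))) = 356720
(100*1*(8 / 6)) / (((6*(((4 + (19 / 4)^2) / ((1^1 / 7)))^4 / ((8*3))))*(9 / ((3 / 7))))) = 4194304 / 197400578484375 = 0.00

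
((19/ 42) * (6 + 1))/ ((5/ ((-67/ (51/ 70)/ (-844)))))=8911/ 129132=0.07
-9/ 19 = -0.47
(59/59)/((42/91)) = 13/6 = 2.17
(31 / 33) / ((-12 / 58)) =-899 / 198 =-4.54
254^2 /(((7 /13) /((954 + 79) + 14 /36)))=7800403754 /63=123815932.60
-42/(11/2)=-84/11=-7.64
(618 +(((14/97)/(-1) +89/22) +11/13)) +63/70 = 43253057/69355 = 623.65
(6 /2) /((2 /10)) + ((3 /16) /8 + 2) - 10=899 /128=7.02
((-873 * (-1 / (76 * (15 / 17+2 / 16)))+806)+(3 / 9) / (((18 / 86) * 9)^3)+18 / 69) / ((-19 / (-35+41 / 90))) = 242661193933961173 / 163220395504770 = 1486.71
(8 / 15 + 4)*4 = 272 / 15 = 18.13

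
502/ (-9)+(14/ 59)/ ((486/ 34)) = -55.76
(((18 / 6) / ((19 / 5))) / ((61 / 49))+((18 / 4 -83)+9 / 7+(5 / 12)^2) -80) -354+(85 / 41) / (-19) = -510.52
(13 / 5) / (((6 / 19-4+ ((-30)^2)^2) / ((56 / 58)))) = 3458 / 1115769925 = 0.00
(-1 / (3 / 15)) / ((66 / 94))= -235 / 33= -7.12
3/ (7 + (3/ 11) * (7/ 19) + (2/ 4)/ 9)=11286/ 26921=0.42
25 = 25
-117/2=-58.50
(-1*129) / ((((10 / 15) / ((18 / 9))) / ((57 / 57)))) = -387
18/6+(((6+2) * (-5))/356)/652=87037/29014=3.00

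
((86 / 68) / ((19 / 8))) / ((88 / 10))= 215 / 3553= 0.06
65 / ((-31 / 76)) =-4940 / 31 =-159.35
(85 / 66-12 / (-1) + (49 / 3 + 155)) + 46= 15221 / 66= 230.62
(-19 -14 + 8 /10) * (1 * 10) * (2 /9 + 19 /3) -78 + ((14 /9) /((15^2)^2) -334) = -1149491236 /455625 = -2522.89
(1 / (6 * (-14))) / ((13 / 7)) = -1 / 156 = -0.01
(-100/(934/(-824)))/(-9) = -41200/4203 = -9.80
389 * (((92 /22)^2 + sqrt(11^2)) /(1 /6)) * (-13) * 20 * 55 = -10458887400 /11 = -950807945.45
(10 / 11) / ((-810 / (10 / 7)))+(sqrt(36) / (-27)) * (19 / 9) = -2936 / 6237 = -0.47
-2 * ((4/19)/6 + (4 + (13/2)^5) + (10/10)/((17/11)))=-359928101/15504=-23215.18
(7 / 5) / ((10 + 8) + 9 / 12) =0.07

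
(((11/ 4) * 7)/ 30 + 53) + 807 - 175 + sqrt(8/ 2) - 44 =643.64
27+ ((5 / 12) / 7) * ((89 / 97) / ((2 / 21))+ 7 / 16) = 514013 / 18624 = 27.60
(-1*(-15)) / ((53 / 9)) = 135 / 53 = 2.55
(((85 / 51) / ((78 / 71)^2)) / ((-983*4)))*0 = 0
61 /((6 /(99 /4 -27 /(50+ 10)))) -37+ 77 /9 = 39349 /180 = 218.61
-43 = -43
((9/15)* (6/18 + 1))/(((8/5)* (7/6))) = 3/7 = 0.43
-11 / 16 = -0.69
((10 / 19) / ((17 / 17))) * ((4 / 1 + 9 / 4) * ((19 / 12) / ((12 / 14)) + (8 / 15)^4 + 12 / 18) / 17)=1050893 / 2093040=0.50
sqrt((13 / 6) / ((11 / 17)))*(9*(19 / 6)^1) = 19*sqrt(14586) / 44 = 52.15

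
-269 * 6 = -1614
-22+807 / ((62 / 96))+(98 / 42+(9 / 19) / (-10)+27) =22208263 / 17670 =1256.83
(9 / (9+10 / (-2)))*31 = 279 / 4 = 69.75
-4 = -4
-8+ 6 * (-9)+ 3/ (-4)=-251/ 4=-62.75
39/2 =19.50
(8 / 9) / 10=4 / 45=0.09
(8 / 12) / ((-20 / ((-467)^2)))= -218089 / 30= -7269.63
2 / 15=0.13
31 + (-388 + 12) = -345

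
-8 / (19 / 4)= -32 / 19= -1.68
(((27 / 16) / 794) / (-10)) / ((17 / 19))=-0.00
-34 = -34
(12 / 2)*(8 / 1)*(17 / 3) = 272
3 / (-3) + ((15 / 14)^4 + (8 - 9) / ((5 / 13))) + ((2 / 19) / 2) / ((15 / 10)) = -24602531 / 10948560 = -2.25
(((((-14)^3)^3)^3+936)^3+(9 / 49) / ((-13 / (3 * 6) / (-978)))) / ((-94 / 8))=1748116264860639521024801846984307538000656063946667304317152970354680854874616619802662473927792 / 29939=58389267004931344434510230000000000000000000000000000000000000000000000000000000000000000000.00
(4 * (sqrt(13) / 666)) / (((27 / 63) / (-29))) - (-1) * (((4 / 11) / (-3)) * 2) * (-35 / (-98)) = -406 * sqrt(13) / 999 - 20 / 231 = -1.55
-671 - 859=-1530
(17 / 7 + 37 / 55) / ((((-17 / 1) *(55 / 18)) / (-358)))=7694136 / 359975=21.37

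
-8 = -8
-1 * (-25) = 25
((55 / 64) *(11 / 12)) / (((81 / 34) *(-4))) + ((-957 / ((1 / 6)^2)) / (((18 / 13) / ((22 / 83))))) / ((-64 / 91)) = 96837103561 / 10326528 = 9377.51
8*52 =416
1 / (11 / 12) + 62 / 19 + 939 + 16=200505 / 209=959.35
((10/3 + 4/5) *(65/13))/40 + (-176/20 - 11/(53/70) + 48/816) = -1230017/54060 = -22.75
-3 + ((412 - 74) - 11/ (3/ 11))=884/ 3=294.67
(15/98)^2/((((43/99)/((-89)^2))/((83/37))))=14644542825/15279964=958.41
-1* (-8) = 8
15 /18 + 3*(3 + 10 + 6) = 347 /6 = 57.83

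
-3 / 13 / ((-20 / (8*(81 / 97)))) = 486 / 6305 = 0.08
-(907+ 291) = -1198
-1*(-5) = 5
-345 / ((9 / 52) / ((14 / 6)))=-41860 / 9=-4651.11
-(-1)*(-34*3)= -102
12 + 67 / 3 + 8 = 127 / 3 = 42.33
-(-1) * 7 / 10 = 0.70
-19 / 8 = -2.38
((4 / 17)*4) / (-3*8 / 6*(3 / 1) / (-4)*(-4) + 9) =-16 / 51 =-0.31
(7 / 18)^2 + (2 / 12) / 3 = 67 / 324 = 0.21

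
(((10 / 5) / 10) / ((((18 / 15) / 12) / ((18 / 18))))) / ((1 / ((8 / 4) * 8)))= 32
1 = 1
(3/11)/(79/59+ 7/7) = 59/506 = 0.12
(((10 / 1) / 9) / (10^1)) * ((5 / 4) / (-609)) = -5 / 21924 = -0.00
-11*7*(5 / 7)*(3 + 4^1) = -385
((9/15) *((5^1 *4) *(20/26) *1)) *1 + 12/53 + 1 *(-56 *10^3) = -38577484/689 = -55990.54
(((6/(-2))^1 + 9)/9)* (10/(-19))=-20/57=-0.35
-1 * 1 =-1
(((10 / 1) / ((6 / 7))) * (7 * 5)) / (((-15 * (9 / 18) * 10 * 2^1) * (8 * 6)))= -49 / 864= -0.06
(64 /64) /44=1 /44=0.02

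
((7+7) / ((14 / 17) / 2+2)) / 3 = 238 / 123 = 1.93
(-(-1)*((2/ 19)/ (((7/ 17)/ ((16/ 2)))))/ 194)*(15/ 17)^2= 1800/ 219317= 0.01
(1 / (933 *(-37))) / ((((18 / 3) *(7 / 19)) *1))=-19 / 1449882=-0.00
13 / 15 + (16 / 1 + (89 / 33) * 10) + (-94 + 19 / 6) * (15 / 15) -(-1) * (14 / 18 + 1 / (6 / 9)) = -22136 / 495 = -44.72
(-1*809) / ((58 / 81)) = -65529 / 58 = -1129.81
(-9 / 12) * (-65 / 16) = 195 / 64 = 3.05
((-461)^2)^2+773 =45165176214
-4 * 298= -1192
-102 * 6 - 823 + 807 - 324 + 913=-39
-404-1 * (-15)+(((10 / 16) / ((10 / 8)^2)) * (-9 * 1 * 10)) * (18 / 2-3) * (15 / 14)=-4343 / 7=-620.43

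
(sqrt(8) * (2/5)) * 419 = 1676 * sqrt(2)/5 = 474.04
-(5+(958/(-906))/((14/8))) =-13939/3171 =-4.40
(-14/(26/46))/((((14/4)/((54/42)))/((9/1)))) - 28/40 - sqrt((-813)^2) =-814987/910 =-895.59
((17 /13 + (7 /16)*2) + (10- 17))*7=-3507 /104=-33.72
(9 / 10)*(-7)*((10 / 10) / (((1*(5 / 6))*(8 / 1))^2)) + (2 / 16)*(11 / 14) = -0.04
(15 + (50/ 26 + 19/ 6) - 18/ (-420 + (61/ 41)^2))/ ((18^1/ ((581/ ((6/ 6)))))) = 49289477209/ 75848292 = 649.84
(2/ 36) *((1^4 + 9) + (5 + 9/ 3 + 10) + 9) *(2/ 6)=37/ 54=0.69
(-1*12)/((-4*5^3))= 3/125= 0.02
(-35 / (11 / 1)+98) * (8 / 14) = 596 / 11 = 54.18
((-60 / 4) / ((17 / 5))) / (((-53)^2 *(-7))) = 75 / 334271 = 0.00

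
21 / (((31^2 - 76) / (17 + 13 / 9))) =1162 / 2655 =0.44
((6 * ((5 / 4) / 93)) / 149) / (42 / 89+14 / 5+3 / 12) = 4450 / 28956511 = 0.00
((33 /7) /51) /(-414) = -11 /49266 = -0.00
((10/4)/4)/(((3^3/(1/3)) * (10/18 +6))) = 5/4248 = 0.00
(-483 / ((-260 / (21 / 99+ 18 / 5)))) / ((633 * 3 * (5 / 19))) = 1924111 / 135778500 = 0.01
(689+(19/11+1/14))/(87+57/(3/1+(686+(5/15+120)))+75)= 43049654/10100013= 4.26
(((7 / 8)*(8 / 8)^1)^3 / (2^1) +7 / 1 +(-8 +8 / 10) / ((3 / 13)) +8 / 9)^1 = -1058741 / 46080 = -22.98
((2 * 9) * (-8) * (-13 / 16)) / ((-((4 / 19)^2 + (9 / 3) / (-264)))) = -1238952 / 349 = -3550.01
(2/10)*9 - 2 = -1/5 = -0.20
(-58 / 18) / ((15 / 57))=-551 / 45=-12.24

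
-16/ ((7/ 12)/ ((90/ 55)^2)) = -62208/ 847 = -73.45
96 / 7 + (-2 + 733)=5213 / 7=744.71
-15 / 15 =-1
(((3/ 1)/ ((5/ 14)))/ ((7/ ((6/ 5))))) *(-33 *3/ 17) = -3564/ 425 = -8.39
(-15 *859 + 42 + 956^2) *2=1802186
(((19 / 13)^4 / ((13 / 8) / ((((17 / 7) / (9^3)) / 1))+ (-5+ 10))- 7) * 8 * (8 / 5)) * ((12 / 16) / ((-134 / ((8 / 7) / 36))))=214098943312 / 13465902151065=0.02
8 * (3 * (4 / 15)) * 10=64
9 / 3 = 3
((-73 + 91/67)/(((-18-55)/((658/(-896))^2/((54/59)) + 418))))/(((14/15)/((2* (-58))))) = -4597554875/90048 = -51056.71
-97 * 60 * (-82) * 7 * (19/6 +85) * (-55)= -16199514100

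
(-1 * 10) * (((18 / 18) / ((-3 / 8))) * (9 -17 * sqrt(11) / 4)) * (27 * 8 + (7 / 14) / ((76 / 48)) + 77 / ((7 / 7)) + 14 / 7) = 1346640 / 19 -1907740 * sqrt(11) / 57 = -40128.73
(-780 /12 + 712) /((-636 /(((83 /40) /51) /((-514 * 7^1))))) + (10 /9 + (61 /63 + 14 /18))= 13337736901 /4668189120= 2.86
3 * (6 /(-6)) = -3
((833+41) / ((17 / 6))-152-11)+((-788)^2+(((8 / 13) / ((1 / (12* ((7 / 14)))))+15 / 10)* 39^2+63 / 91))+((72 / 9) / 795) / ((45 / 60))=663059938739 / 1054170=628987.68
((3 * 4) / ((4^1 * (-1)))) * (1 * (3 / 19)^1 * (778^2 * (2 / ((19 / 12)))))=-362164.39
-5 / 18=-0.28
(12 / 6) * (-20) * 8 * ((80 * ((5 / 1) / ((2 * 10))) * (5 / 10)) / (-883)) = 3200 / 883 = 3.62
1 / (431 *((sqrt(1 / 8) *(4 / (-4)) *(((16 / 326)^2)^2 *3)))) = -705911761 *sqrt(2) / 2648064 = -377.00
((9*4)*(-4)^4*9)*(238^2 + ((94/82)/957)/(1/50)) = 61448868255744/13079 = 4698284903.72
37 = 37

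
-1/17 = -0.06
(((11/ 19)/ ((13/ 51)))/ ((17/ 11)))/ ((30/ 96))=5808/ 1235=4.70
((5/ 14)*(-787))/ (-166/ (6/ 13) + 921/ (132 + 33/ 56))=9739125/ 12221762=0.80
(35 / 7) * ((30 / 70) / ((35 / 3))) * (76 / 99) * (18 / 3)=456 / 539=0.85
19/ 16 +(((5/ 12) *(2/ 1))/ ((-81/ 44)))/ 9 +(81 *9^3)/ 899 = 2102016515/ 31457808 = 66.82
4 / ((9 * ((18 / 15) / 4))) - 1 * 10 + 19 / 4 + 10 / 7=-1769 / 756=-2.34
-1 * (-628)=628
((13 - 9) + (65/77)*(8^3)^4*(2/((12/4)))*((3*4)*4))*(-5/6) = -119113759675990/77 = -1546931943844.03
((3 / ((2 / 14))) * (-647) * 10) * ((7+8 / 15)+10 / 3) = -1476454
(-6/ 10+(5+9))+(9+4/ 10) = 22.80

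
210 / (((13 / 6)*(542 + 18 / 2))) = 1260 / 7163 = 0.18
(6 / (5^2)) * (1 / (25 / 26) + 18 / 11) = 4416 / 6875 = 0.64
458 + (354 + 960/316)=815.04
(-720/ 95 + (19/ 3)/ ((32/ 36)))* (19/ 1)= -69/ 8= -8.62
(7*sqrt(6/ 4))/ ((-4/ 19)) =-133*sqrt(6)/ 8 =-40.72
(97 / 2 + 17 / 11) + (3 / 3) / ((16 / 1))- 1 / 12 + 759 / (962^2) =6111038281 / 122158608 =50.03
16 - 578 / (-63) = 1586 / 63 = 25.17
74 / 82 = 37 / 41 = 0.90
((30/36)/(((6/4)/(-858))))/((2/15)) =-3575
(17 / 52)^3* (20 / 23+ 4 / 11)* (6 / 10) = 44217 / 1710280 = 0.03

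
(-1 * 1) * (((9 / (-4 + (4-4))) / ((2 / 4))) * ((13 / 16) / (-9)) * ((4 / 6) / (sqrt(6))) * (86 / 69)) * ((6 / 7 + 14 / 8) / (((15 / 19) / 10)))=-775333 * sqrt(6) / 417312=-4.55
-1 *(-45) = 45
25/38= 0.66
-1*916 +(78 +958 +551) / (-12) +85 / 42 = -1046.23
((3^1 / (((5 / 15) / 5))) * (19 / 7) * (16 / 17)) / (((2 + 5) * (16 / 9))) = 7695 / 833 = 9.24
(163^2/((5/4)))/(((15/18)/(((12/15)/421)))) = 2550624/52625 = 48.47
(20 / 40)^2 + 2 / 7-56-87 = -142.46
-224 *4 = -896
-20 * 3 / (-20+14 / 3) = 90 / 23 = 3.91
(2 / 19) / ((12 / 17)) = 17 / 114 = 0.15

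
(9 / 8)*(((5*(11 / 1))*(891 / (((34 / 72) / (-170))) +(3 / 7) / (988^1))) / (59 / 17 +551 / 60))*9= -2520130773755925 / 178529624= -14116036.98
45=45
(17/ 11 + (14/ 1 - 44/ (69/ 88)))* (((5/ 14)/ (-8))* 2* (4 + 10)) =153965/ 3036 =50.71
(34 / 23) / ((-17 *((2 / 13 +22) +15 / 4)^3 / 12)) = -1124864 / 18737401743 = -0.00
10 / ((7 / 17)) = 24.29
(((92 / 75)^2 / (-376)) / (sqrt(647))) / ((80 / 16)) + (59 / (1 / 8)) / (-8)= -59 - 1058 * sqrt(647) / 855253125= -59.00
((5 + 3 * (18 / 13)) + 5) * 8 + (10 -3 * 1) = 1563 / 13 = 120.23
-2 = -2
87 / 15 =29 / 5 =5.80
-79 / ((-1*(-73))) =-1.08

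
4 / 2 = 2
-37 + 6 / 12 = -73 / 2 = -36.50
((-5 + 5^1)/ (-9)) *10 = 0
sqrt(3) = 1.73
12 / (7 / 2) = 24 / 7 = 3.43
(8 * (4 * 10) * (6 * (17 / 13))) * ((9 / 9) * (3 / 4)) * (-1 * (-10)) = 244800 / 13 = 18830.77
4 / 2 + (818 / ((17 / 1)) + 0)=852 / 17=50.12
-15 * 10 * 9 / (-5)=270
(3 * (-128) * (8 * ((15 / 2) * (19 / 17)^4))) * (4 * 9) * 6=-648560701440 / 83521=-7765241.09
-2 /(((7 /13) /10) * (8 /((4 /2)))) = -65 /7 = -9.29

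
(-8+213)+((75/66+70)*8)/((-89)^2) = 205.07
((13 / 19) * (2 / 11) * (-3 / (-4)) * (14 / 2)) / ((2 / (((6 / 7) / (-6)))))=-39 / 836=-0.05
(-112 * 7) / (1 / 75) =-58800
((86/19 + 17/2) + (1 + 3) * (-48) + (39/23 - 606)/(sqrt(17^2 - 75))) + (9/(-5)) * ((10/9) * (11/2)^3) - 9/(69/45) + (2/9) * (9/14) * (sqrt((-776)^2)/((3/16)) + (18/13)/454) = 7977647801/108325308 - 13899 * sqrt(214)/4922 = 32.34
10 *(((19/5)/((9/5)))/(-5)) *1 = -38/9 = -4.22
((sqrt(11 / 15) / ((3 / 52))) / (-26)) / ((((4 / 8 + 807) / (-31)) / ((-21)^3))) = -127596 * sqrt(165) / 8075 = -202.97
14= 14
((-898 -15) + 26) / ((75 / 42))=-12418 / 25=-496.72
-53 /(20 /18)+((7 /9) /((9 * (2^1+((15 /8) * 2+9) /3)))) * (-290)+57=857 /162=5.29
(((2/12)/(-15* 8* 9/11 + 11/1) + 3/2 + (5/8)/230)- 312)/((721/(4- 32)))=328736675/27262452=12.06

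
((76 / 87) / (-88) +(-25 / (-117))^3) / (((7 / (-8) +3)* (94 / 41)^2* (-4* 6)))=293837119 / 460472975603784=0.00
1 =1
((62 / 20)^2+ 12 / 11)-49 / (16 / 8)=-15179 / 1100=-13.80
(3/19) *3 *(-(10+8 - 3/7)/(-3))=369/133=2.77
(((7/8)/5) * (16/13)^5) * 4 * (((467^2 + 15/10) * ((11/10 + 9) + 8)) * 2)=144871608025088/9282325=15607254.44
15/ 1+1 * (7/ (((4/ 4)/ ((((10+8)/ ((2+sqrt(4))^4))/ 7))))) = 1929/ 128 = 15.07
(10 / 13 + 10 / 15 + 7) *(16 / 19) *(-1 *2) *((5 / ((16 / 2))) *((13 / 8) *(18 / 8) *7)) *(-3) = 103635 / 152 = 681.81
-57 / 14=-4.07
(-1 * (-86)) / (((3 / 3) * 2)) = 43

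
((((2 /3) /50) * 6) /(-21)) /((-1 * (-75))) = -2 /39375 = -0.00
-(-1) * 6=6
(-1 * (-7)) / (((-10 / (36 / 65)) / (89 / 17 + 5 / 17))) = -11844 / 5525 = -2.14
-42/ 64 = -21/ 32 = -0.66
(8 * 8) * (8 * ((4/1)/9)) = 2048/9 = 227.56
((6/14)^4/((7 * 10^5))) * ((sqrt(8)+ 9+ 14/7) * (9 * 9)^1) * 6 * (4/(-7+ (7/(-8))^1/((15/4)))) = -649539/4558898750-59049 * sqrt(2)/2279449375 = -0.00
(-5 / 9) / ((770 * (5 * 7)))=-1 / 48510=-0.00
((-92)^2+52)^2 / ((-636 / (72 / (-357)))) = 145044512 / 6307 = 22997.39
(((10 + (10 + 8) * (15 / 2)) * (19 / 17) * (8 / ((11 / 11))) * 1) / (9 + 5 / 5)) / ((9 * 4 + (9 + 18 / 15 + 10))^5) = 6887500 / 29783828391817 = 0.00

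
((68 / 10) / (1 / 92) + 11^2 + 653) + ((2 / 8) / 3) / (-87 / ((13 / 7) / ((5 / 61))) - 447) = 1399.60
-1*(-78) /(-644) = -0.12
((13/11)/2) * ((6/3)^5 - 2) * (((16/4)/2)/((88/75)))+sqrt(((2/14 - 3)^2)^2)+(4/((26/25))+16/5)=70026553/1541540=45.43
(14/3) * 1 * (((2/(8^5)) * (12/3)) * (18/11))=21/11264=0.00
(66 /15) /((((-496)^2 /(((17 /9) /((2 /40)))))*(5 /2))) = 187 /691920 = 0.00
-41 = -41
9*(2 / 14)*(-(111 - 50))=-549 / 7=-78.43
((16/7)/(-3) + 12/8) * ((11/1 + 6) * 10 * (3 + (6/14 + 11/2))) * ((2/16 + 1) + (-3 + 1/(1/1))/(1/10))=-49735625/2352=-21146.10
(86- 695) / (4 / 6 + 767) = -0.79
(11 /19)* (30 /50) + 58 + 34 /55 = 61619 /1045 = 58.97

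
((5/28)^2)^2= 625/614656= 0.00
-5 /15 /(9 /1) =-1 /27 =-0.04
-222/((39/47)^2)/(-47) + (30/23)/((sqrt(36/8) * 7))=10 * sqrt(2)/161 + 3478/507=6.95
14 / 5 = 2.80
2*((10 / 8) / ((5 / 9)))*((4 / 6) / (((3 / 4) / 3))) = 12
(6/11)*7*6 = 252/11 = 22.91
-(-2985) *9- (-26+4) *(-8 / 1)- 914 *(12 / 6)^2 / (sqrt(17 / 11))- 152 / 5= 133293 / 5- 3656 *sqrt(187) / 17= 23717.71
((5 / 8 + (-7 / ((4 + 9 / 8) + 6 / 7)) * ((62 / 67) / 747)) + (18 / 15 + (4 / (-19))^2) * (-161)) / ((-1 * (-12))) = -9670344830861 / 581056878240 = -16.64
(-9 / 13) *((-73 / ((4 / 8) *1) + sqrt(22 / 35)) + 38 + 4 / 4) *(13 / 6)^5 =3510.86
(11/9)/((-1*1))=-11/9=-1.22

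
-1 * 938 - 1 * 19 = -957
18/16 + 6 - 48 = -327/8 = -40.88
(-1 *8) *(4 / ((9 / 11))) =-352 / 9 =-39.11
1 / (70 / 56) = 0.80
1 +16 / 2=9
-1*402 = -402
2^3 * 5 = 40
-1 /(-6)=0.17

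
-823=-823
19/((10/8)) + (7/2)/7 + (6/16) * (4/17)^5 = 222921389/14198570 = 15.70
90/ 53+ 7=461/ 53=8.70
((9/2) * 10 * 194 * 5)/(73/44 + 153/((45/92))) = 9603000/69181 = 138.81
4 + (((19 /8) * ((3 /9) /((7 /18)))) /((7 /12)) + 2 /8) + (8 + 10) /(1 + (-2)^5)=43499 /6076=7.16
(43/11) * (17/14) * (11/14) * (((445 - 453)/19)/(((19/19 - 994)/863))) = 1261706/924483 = 1.36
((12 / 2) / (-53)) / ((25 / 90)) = -108 / 265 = -0.41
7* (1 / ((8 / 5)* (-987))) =-0.00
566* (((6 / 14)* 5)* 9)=76410 / 7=10915.71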